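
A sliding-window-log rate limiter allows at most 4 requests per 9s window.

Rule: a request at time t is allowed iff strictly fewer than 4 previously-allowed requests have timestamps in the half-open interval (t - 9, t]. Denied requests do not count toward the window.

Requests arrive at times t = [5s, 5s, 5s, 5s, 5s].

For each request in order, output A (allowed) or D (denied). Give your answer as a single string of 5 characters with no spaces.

Answer: AAAAD

Derivation:
Tracking allowed requests in the window:
  req#1 t=5s: ALLOW
  req#2 t=5s: ALLOW
  req#3 t=5s: ALLOW
  req#4 t=5s: ALLOW
  req#5 t=5s: DENY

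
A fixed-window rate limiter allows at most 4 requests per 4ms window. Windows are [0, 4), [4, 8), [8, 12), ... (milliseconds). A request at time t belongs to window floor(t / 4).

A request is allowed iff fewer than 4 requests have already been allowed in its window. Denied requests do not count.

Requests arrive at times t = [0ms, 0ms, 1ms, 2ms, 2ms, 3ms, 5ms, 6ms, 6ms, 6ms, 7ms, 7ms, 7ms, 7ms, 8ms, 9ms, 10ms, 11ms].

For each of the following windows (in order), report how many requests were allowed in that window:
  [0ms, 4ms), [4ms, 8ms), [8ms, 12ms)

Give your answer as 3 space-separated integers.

Answer: 4 4 4

Derivation:
Processing requests:
  req#1 t=0ms (window 0): ALLOW
  req#2 t=0ms (window 0): ALLOW
  req#3 t=1ms (window 0): ALLOW
  req#4 t=2ms (window 0): ALLOW
  req#5 t=2ms (window 0): DENY
  req#6 t=3ms (window 0): DENY
  req#7 t=5ms (window 1): ALLOW
  req#8 t=6ms (window 1): ALLOW
  req#9 t=6ms (window 1): ALLOW
  req#10 t=6ms (window 1): ALLOW
  req#11 t=7ms (window 1): DENY
  req#12 t=7ms (window 1): DENY
  req#13 t=7ms (window 1): DENY
  req#14 t=7ms (window 1): DENY
  req#15 t=8ms (window 2): ALLOW
  req#16 t=9ms (window 2): ALLOW
  req#17 t=10ms (window 2): ALLOW
  req#18 t=11ms (window 2): ALLOW

Allowed counts by window: 4 4 4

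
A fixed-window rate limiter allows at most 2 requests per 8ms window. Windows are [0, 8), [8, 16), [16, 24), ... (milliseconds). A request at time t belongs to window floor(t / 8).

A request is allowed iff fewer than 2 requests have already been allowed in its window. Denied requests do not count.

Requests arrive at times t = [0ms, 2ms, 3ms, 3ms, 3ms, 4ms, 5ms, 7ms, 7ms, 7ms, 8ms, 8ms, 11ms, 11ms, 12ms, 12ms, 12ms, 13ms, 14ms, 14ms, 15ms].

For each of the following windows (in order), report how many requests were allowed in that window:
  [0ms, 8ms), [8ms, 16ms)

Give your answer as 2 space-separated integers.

Processing requests:
  req#1 t=0ms (window 0): ALLOW
  req#2 t=2ms (window 0): ALLOW
  req#3 t=3ms (window 0): DENY
  req#4 t=3ms (window 0): DENY
  req#5 t=3ms (window 0): DENY
  req#6 t=4ms (window 0): DENY
  req#7 t=5ms (window 0): DENY
  req#8 t=7ms (window 0): DENY
  req#9 t=7ms (window 0): DENY
  req#10 t=7ms (window 0): DENY
  req#11 t=8ms (window 1): ALLOW
  req#12 t=8ms (window 1): ALLOW
  req#13 t=11ms (window 1): DENY
  req#14 t=11ms (window 1): DENY
  req#15 t=12ms (window 1): DENY
  req#16 t=12ms (window 1): DENY
  req#17 t=12ms (window 1): DENY
  req#18 t=13ms (window 1): DENY
  req#19 t=14ms (window 1): DENY
  req#20 t=14ms (window 1): DENY
  req#21 t=15ms (window 1): DENY

Allowed counts by window: 2 2

Answer: 2 2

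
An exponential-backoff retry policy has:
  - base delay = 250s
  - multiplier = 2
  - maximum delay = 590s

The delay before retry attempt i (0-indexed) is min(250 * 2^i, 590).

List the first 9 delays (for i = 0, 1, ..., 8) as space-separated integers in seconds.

Computing each delay:
  i=0: min(250*2^0, 590) = 250
  i=1: min(250*2^1, 590) = 500
  i=2: min(250*2^2, 590) = 590
  i=3: min(250*2^3, 590) = 590
  i=4: min(250*2^4, 590) = 590
  i=5: min(250*2^5, 590) = 590
  i=6: min(250*2^6, 590) = 590
  i=7: min(250*2^7, 590) = 590
  i=8: min(250*2^8, 590) = 590

Answer: 250 500 590 590 590 590 590 590 590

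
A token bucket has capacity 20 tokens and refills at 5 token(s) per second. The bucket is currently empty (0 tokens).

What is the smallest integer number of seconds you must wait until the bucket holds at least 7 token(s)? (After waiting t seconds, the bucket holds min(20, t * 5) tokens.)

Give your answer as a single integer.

Answer: 2

Derivation:
Need t * 5 >= 7, so t >= 7/5.
Smallest integer t = ceil(7/5) = 2.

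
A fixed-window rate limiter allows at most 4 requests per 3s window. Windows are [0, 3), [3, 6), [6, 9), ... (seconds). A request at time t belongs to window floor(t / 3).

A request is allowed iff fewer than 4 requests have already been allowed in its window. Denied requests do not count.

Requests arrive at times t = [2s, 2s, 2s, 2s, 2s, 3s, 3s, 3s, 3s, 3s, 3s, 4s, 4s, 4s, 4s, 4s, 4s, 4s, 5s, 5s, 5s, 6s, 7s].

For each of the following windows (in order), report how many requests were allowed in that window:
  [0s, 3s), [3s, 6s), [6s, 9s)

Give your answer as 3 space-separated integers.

Answer: 4 4 2

Derivation:
Processing requests:
  req#1 t=2s (window 0): ALLOW
  req#2 t=2s (window 0): ALLOW
  req#3 t=2s (window 0): ALLOW
  req#4 t=2s (window 0): ALLOW
  req#5 t=2s (window 0): DENY
  req#6 t=3s (window 1): ALLOW
  req#7 t=3s (window 1): ALLOW
  req#8 t=3s (window 1): ALLOW
  req#9 t=3s (window 1): ALLOW
  req#10 t=3s (window 1): DENY
  req#11 t=3s (window 1): DENY
  req#12 t=4s (window 1): DENY
  req#13 t=4s (window 1): DENY
  req#14 t=4s (window 1): DENY
  req#15 t=4s (window 1): DENY
  req#16 t=4s (window 1): DENY
  req#17 t=4s (window 1): DENY
  req#18 t=4s (window 1): DENY
  req#19 t=5s (window 1): DENY
  req#20 t=5s (window 1): DENY
  req#21 t=5s (window 1): DENY
  req#22 t=6s (window 2): ALLOW
  req#23 t=7s (window 2): ALLOW

Allowed counts by window: 4 4 2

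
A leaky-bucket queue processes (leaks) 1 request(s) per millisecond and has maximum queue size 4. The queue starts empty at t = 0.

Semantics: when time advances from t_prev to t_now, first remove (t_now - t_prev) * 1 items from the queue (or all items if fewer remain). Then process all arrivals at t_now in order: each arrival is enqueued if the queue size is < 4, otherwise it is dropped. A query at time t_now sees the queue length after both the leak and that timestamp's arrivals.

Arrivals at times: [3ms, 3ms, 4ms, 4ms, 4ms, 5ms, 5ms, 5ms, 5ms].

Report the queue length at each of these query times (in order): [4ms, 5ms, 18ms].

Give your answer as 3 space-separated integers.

Queue lengths at query times:
  query t=4ms: backlog = 4
  query t=5ms: backlog = 4
  query t=18ms: backlog = 0

Answer: 4 4 0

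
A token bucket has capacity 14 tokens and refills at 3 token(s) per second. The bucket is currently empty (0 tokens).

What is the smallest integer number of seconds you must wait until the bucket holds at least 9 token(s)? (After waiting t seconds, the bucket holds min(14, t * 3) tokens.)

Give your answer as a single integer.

Answer: 3

Derivation:
Need t * 3 >= 9, so t >= 9/3.
Smallest integer t = ceil(9/3) = 3.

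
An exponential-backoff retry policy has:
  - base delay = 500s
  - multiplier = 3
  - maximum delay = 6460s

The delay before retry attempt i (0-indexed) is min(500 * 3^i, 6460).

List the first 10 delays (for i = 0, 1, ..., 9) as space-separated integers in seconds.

Computing each delay:
  i=0: min(500*3^0, 6460) = 500
  i=1: min(500*3^1, 6460) = 1500
  i=2: min(500*3^2, 6460) = 4500
  i=3: min(500*3^3, 6460) = 6460
  i=4: min(500*3^4, 6460) = 6460
  i=5: min(500*3^5, 6460) = 6460
  i=6: min(500*3^6, 6460) = 6460
  i=7: min(500*3^7, 6460) = 6460
  i=8: min(500*3^8, 6460) = 6460
  i=9: min(500*3^9, 6460) = 6460

Answer: 500 1500 4500 6460 6460 6460 6460 6460 6460 6460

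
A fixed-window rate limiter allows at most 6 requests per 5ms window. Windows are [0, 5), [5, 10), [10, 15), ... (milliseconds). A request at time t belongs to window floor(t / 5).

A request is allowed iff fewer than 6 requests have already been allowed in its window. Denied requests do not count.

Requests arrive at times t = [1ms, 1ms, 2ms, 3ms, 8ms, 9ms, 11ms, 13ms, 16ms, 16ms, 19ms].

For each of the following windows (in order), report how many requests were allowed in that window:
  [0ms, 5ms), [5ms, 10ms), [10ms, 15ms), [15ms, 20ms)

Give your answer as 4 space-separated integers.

Processing requests:
  req#1 t=1ms (window 0): ALLOW
  req#2 t=1ms (window 0): ALLOW
  req#3 t=2ms (window 0): ALLOW
  req#4 t=3ms (window 0): ALLOW
  req#5 t=8ms (window 1): ALLOW
  req#6 t=9ms (window 1): ALLOW
  req#7 t=11ms (window 2): ALLOW
  req#8 t=13ms (window 2): ALLOW
  req#9 t=16ms (window 3): ALLOW
  req#10 t=16ms (window 3): ALLOW
  req#11 t=19ms (window 3): ALLOW

Allowed counts by window: 4 2 2 3

Answer: 4 2 2 3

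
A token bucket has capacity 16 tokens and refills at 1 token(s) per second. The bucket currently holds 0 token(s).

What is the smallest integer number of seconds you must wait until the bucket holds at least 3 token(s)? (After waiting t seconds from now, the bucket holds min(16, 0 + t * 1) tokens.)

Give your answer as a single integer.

Need 0 + t * 1 >= 3, so t >= 3/1.
Smallest integer t = ceil(3/1) = 3.

Answer: 3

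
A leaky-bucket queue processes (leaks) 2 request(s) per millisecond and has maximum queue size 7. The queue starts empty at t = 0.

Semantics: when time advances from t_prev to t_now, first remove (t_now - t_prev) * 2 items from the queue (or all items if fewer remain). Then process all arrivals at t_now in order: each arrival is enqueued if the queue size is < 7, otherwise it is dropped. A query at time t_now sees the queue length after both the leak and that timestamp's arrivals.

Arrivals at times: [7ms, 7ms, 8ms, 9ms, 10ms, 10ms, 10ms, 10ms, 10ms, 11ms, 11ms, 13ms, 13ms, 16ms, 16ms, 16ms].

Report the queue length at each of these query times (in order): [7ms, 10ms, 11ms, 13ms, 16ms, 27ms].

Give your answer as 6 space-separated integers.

Queue lengths at query times:
  query t=7ms: backlog = 2
  query t=10ms: backlog = 5
  query t=11ms: backlog = 5
  query t=13ms: backlog = 3
  query t=16ms: backlog = 3
  query t=27ms: backlog = 0

Answer: 2 5 5 3 3 0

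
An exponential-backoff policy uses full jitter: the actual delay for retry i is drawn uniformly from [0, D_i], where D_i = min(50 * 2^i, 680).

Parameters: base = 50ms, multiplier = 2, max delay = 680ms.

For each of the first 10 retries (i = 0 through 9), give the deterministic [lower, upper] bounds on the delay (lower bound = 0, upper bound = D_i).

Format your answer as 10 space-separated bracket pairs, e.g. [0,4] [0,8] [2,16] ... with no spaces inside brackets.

Answer: [0,50] [0,100] [0,200] [0,400] [0,680] [0,680] [0,680] [0,680] [0,680] [0,680]

Derivation:
Computing bounds per retry:
  i=0: D_i=min(50*2^0,680)=50, bounds=[0,50]
  i=1: D_i=min(50*2^1,680)=100, bounds=[0,100]
  i=2: D_i=min(50*2^2,680)=200, bounds=[0,200]
  i=3: D_i=min(50*2^3,680)=400, bounds=[0,400]
  i=4: D_i=min(50*2^4,680)=680, bounds=[0,680]
  i=5: D_i=min(50*2^5,680)=680, bounds=[0,680]
  i=6: D_i=min(50*2^6,680)=680, bounds=[0,680]
  i=7: D_i=min(50*2^7,680)=680, bounds=[0,680]
  i=8: D_i=min(50*2^8,680)=680, bounds=[0,680]
  i=9: D_i=min(50*2^9,680)=680, bounds=[0,680]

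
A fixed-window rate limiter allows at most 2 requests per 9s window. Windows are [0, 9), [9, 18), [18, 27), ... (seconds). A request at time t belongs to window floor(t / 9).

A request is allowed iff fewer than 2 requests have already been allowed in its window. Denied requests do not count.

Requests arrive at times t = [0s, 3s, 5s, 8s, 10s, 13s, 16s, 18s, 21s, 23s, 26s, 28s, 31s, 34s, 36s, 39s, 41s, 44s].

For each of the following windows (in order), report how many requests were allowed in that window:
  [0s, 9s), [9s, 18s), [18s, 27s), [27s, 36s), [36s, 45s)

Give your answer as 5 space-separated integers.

Answer: 2 2 2 2 2

Derivation:
Processing requests:
  req#1 t=0s (window 0): ALLOW
  req#2 t=3s (window 0): ALLOW
  req#3 t=5s (window 0): DENY
  req#4 t=8s (window 0): DENY
  req#5 t=10s (window 1): ALLOW
  req#6 t=13s (window 1): ALLOW
  req#7 t=16s (window 1): DENY
  req#8 t=18s (window 2): ALLOW
  req#9 t=21s (window 2): ALLOW
  req#10 t=23s (window 2): DENY
  req#11 t=26s (window 2): DENY
  req#12 t=28s (window 3): ALLOW
  req#13 t=31s (window 3): ALLOW
  req#14 t=34s (window 3): DENY
  req#15 t=36s (window 4): ALLOW
  req#16 t=39s (window 4): ALLOW
  req#17 t=41s (window 4): DENY
  req#18 t=44s (window 4): DENY

Allowed counts by window: 2 2 2 2 2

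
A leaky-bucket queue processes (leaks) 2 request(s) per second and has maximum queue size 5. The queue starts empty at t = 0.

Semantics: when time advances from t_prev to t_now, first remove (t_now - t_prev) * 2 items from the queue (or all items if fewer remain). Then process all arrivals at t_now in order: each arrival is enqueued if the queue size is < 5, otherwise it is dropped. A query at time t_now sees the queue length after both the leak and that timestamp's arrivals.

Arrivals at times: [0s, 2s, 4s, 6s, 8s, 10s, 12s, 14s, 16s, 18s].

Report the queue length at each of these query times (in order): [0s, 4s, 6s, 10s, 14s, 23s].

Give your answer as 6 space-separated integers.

Answer: 1 1 1 1 1 0

Derivation:
Queue lengths at query times:
  query t=0s: backlog = 1
  query t=4s: backlog = 1
  query t=6s: backlog = 1
  query t=10s: backlog = 1
  query t=14s: backlog = 1
  query t=23s: backlog = 0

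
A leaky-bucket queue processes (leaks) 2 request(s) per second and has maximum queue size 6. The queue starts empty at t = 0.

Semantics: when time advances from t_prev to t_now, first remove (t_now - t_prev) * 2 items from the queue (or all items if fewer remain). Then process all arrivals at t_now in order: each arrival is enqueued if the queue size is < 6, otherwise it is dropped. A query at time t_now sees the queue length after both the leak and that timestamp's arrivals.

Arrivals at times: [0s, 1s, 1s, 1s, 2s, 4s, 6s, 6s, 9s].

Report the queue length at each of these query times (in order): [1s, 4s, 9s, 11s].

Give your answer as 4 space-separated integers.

Answer: 3 1 1 0

Derivation:
Queue lengths at query times:
  query t=1s: backlog = 3
  query t=4s: backlog = 1
  query t=9s: backlog = 1
  query t=11s: backlog = 0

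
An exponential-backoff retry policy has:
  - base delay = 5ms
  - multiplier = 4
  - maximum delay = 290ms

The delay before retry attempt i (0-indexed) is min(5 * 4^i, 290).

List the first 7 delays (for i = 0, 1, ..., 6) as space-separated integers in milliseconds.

Answer: 5 20 80 290 290 290 290

Derivation:
Computing each delay:
  i=0: min(5*4^0, 290) = 5
  i=1: min(5*4^1, 290) = 20
  i=2: min(5*4^2, 290) = 80
  i=3: min(5*4^3, 290) = 290
  i=4: min(5*4^4, 290) = 290
  i=5: min(5*4^5, 290) = 290
  i=6: min(5*4^6, 290) = 290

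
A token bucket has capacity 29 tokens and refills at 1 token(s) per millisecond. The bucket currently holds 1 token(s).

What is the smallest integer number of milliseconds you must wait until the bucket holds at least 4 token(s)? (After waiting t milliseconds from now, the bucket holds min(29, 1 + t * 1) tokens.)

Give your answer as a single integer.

Answer: 3

Derivation:
Need 1 + t * 1 >= 4, so t >= 3/1.
Smallest integer t = ceil(3/1) = 3.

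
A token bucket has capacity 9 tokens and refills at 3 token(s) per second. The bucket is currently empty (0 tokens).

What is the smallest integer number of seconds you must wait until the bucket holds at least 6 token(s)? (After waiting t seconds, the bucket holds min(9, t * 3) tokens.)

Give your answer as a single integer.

Need t * 3 >= 6, so t >= 6/3.
Smallest integer t = ceil(6/3) = 2.

Answer: 2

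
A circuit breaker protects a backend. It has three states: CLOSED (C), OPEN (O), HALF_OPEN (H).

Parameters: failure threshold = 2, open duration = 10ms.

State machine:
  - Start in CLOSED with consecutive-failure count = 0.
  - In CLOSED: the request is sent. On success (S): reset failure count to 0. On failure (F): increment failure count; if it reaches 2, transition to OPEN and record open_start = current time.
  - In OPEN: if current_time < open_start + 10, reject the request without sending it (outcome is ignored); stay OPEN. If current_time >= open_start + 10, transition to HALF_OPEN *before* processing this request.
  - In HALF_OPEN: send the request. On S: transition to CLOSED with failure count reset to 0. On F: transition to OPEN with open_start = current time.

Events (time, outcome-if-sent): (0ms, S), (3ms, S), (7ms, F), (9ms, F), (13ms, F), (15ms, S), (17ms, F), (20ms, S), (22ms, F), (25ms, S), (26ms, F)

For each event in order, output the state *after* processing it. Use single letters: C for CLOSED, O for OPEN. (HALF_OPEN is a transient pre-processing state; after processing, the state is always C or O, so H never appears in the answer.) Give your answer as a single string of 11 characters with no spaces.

State after each event:
  event#1 t=0ms outcome=S: state=CLOSED
  event#2 t=3ms outcome=S: state=CLOSED
  event#3 t=7ms outcome=F: state=CLOSED
  event#4 t=9ms outcome=F: state=OPEN
  event#5 t=13ms outcome=F: state=OPEN
  event#6 t=15ms outcome=S: state=OPEN
  event#7 t=17ms outcome=F: state=OPEN
  event#8 t=20ms outcome=S: state=CLOSED
  event#9 t=22ms outcome=F: state=CLOSED
  event#10 t=25ms outcome=S: state=CLOSED
  event#11 t=26ms outcome=F: state=CLOSED

Answer: CCCOOOOCCCC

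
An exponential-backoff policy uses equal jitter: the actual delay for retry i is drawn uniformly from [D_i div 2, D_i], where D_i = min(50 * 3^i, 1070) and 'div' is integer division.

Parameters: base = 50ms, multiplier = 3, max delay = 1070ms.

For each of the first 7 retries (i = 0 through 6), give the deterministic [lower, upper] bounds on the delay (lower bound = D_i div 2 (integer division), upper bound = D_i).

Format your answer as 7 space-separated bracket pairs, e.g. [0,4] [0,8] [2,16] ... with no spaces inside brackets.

Computing bounds per retry:
  i=0: D_i=min(50*3^0,1070)=50, bounds=[25,50]
  i=1: D_i=min(50*3^1,1070)=150, bounds=[75,150]
  i=2: D_i=min(50*3^2,1070)=450, bounds=[225,450]
  i=3: D_i=min(50*3^3,1070)=1070, bounds=[535,1070]
  i=4: D_i=min(50*3^4,1070)=1070, bounds=[535,1070]
  i=5: D_i=min(50*3^5,1070)=1070, bounds=[535,1070]
  i=6: D_i=min(50*3^6,1070)=1070, bounds=[535,1070]

Answer: [25,50] [75,150] [225,450] [535,1070] [535,1070] [535,1070] [535,1070]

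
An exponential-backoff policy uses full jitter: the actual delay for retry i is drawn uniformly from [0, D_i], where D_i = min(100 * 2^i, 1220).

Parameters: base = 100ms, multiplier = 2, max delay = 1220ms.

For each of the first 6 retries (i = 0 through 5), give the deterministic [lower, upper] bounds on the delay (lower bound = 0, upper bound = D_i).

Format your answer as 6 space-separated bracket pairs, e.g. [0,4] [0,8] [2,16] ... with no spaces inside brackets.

Answer: [0,100] [0,200] [0,400] [0,800] [0,1220] [0,1220]

Derivation:
Computing bounds per retry:
  i=0: D_i=min(100*2^0,1220)=100, bounds=[0,100]
  i=1: D_i=min(100*2^1,1220)=200, bounds=[0,200]
  i=2: D_i=min(100*2^2,1220)=400, bounds=[0,400]
  i=3: D_i=min(100*2^3,1220)=800, bounds=[0,800]
  i=4: D_i=min(100*2^4,1220)=1220, bounds=[0,1220]
  i=5: D_i=min(100*2^5,1220)=1220, bounds=[0,1220]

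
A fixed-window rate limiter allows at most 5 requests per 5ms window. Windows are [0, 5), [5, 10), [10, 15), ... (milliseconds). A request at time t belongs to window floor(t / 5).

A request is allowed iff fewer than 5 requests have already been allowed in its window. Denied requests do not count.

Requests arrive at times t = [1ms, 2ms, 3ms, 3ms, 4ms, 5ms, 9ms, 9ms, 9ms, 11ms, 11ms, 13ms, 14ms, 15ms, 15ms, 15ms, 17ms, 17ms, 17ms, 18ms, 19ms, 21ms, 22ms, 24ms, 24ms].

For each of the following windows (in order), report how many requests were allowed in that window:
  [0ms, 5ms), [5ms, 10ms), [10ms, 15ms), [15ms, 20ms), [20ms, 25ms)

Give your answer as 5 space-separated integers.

Processing requests:
  req#1 t=1ms (window 0): ALLOW
  req#2 t=2ms (window 0): ALLOW
  req#3 t=3ms (window 0): ALLOW
  req#4 t=3ms (window 0): ALLOW
  req#5 t=4ms (window 0): ALLOW
  req#6 t=5ms (window 1): ALLOW
  req#7 t=9ms (window 1): ALLOW
  req#8 t=9ms (window 1): ALLOW
  req#9 t=9ms (window 1): ALLOW
  req#10 t=11ms (window 2): ALLOW
  req#11 t=11ms (window 2): ALLOW
  req#12 t=13ms (window 2): ALLOW
  req#13 t=14ms (window 2): ALLOW
  req#14 t=15ms (window 3): ALLOW
  req#15 t=15ms (window 3): ALLOW
  req#16 t=15ms (window 3): ALLOW
  req#17 t=17ms (window 3): ALLOW
  req#18 t=17ms (window 3): ALLOW
  req#19 t=17ms (window 3): DENY
  req#20 t=18ms (window 3): DENY
  req#21 t=19ms (window 3): DENY
  req#22 t=21ms (window 4): ALLOW
  req#23 t=22ms (window 4): ALLOW
  req#24 t=24ms (window 4): ALLOW
  req#25 t=24ms (window 4): ALLOW

Allowed counts by window: 5 4 4 5 4

Answer: 5 4 4 5 4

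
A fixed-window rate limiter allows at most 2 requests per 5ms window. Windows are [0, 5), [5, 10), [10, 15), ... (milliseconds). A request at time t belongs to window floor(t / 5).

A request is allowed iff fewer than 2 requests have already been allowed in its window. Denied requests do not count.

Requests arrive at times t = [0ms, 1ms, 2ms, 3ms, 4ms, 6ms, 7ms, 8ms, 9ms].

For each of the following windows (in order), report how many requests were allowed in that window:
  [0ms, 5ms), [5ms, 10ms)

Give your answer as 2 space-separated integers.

Processing requests:
  req#1 t=0ms (window 0): ALLOW
  req#2 t=1ms (window 0): ALLOW
  req#3 t=2ms (window 0): DENY
  req#4 t=3ms (window 0): DENY
  req#5 t=4ms (window 0): DENY
  req#6 t=6ms (window 1): ALLOW
  req#7 t=7ms (window 1): ALLOW
  req#8 t=8ms (window 1): DENY
  req#9 t=9ms (window 1): DENY

Allowed counts by window: 2 2

Answer: 2 2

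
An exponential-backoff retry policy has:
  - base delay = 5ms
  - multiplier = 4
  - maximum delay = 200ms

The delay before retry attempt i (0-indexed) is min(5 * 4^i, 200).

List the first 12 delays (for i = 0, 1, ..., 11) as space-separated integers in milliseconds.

Computing each delay:
  i=0: min(5*4^0, 200) = 5
  i=1: min(5*4^1, 200) = 20
  i=2: min(5*4^2, 200) = 80
  i=3: min(5*4^3, 200) = 200
  i=4: min(5*4^4, 200) = 200
  i=5: min(5*4^5, 200) = 200
  i=6: min(5*4^6, 200) = 200
  i=7: min(5*4^7, 200) = 200
  i=8: min(5*4^8, 200) = 200
  i=9: min(5*4^9, 200) = 200
  i=10: min(5*4^10, 200) = 200
  i=11: min(5*4^11, 200) = 200

Answer: 5 20 80 200 200 200 200 200 200 200 200 200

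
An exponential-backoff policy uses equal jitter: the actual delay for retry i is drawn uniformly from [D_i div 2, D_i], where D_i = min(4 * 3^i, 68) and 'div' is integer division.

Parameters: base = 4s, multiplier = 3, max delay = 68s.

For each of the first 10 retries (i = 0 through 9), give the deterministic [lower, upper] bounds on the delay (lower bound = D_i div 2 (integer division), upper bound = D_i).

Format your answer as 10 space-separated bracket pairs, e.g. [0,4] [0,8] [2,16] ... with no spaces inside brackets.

Answer: [2,4] [6,12] [18,36] [34,68] [34,68] [34,68] [34,68] [34,68] [34,68] [34,68]

Derivation:
Computing bounds per retry:
  i=0: D_i=min(4*3^0,68)=4, bounds=[2,4]
  i=1: D_i=min(4*3^1,68)=12, bounds=[6,12]
  i=2: D_i=min(4*3^2,68)=36, bounds=[18,36]
  i=3: D_i=min(4*3^3,68)=68, bounds=[34,68]
  i=4: D_i=min(4*3^4,68)=68, bounds=[34,68]
  i=5: D_i=min(4*3^5,68)=68, bounds=[34,68]
  i=6: D_i=min(4*3^6,68)=68, bounds=[34,68]
  i=7: D_i=min(4*3^7,68)=68, bounds=[34,68]
  i=8: D_i=min(4*3^8,68)=68, bounds=[34,68]
  i=9: D_i=min(4*3^9,68)=68, bounds=[34,68]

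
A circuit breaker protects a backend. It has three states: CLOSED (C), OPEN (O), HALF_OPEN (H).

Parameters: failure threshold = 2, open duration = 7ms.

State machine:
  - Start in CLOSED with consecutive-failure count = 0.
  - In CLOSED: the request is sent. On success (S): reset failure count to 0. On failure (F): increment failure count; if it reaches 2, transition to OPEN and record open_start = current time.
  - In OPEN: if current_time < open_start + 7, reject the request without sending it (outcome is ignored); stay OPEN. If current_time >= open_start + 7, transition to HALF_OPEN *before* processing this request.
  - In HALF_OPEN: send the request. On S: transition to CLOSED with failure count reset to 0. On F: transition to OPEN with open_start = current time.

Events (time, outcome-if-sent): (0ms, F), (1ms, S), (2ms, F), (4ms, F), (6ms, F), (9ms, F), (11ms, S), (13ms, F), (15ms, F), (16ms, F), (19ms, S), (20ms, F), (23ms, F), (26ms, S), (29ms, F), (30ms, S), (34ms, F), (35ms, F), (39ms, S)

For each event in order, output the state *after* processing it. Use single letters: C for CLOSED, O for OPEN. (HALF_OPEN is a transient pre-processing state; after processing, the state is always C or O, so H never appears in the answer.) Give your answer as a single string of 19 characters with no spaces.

Answer: CCCOOOCCOOOOOOOCCOO

Derivation:
State after each event:
  event#1 t=0ms outcome=F: state=CLOSED
  event#2 t=1ms outcome=S: state=CLOSED
  event#3 t=2ms outcome=F: state=CLOSED
  event#4 t=4ms outcome=F: state=OPEN
  event#5 t=6ms outcome=F: state=OPEN
  event#6 t=9ms outcome=F: state=OPEN
  event#7 t=11ms outcome=S: state=CLOSED
  event#8 t=13ms outcome=F: state=CLOSED
  event#9 t=15ms outcome=F: state=OPEN
  event#10 t=16ms outcome=F: state=OPEN
  event#11 t=19ms outcome=S: state=OPEN
  event#12 t=20ms outcome=F: state=OPEN
  event#13 t=23ms outcome=F: state=OPEN
  event#14 t=26ms outcome=S: state=OPEN
  event#15 t=29ms outcome=F: state=OPEN
  event#16 t=30ms outcome=S: state=CLOSED
  event#17 t=34ms outcome=F: state=CLOSED
  event#18 t=35ms outcome=F: state=OPEN
  event#19 t=39ms outcome=S: state=OPEN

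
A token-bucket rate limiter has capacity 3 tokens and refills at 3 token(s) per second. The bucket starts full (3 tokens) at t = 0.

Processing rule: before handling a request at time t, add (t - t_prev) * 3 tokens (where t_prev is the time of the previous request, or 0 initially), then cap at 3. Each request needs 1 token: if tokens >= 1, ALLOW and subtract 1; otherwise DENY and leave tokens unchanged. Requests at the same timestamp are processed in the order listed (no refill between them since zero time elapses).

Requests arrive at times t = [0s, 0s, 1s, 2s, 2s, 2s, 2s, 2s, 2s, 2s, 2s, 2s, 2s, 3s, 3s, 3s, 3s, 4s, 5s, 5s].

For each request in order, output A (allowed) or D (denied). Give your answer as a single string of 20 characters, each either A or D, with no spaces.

Simulating step by step:
  req#1 t=0s: ALLOW
  req#2 t=0s: ALLOW
  req#3 t=1s: ALLOW
  req#4 t=2s: ALLOW
  req#5 t=2s: ALLOW
  req#6 t=2s: ALLOW
  req#7 t=2s: DENY
  req#8 t=2s: DENY
  req#9 t=2s: DENY
  req#10 t=2s: DENY
  req#11 t=2s: DENY
  req#12 t=2s: DENY
  req#13 t=2s: DENY
  req#14 t=3s: ALLOW
  req#15 t=3s: ALLOW
  req#16 t=3s: ALLOW
  req#17 t=3s: DENY
  req#18 t=4s: ALLOW
  req#19 t=5s: ALLOW
  req#20 t=5s: ALLOW

Answer: AAAAAADDDDDDDAAADAAA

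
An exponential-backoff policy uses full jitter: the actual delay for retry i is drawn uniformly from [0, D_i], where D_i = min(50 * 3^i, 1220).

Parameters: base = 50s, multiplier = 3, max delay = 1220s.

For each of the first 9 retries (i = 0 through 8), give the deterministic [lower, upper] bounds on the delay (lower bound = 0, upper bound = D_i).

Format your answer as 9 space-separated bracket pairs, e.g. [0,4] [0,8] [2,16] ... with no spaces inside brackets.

Answer: [0,50] [0,150] [0,450] [0,1220] [0,1220] [0,1220] [0,1220] [0,1220] [0,1220]

Derivation:
Computing bounds per retry:
  i=0: D_i=min(50*3^0,1220)=50, bounds=[0,50]
  i=1: D_i=min(50*3^1,1220)=150, bounds=[0,150]
  i=2: D_i=min(50*3^2,1220)=450, bounds=[0,450]
  i=3: D_i=min(50*3^3,1220)=1220, bounds=[0,1220]
  i=4: D_i=min(50*3^4,1220)=1220, bounds=[0,1220]
  i=5: D_i=min(50*3^5,1220)=1220, bounds=[0,1220]
  i=6: D_i=min(50*3^6,1220)=1220, bounds=[0,1220]
  i=7: D_i=min(50*3^7,1220)=1220, bounds=[0,1220]
  i=8: D_i=min(50*3^8,1220)=1220, bounds=[0,1220]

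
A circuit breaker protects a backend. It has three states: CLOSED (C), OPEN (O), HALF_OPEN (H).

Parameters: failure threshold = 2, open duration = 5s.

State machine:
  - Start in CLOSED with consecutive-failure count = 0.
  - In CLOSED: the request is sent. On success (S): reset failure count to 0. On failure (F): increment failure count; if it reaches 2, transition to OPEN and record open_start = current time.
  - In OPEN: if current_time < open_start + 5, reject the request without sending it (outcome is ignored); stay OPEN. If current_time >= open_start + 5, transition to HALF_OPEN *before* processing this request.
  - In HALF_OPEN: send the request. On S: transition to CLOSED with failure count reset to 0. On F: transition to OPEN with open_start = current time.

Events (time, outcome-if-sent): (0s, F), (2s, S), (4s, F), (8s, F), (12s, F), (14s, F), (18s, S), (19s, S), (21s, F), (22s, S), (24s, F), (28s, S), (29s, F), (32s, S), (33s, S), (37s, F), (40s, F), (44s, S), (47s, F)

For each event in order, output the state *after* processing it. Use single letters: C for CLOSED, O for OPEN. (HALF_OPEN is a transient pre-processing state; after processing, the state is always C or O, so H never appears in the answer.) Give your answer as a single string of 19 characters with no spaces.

Answer: CCCOOOOCCCCCCCCCOOO

Derivation:
State after each event:
  event#1 t=0s outcome=F: state=CLOSED
  event#2 t=2s outcome=S: state=CLOSED
  event#3 t=4s outcome=F: state=CLOSED
  event#4 t=8s outcome=F: state=OPEN
  event#5 t=12s outcome=F: state=OPEN
  event#6 t=14s outcome=F: state=OPEN
  event#7 t=18s outcome=S: state=OPEN
  event#8 t=19s outcome=S: state=CLOSED
  event#9 t=21s outcome=F: state=CLOSED
  event#10 t=22s outcome=S: state=CLOSED
  event#11 t=24s outcome=F: state=CLOSED
  event#12 t=28s outcome=S: state=CLOSED
  event#13 t=29s outcome=F: state=CLOSED
  event#14 t=32s outcome=S: state=CLOSED
  event#15 t=33s outcome=S: state=CLOSED
  event#16 t=37s outcome=F: state=CLOSED
  event#17 t=40s outcome=F: state=OPEN
  event#18 t=44s outcome=S: state=OPEN
  event#19 t=47s outcome=F: state=OPEN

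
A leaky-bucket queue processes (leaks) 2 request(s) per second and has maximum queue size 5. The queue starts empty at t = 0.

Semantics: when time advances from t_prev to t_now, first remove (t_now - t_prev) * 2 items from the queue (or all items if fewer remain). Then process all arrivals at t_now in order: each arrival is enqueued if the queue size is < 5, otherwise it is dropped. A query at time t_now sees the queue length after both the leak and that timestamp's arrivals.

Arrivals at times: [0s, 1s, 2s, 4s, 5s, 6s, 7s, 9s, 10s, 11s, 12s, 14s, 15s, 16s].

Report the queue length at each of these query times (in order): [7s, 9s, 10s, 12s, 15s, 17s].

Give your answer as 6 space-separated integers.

Queue lengths at query times:
  query t=7s: backlog = 1
  query t=9s: backlog = 1
  query t=10s: backlog = 1
  query t=12s: backlog = 1
  query t=15s: backlog = 1
  query t=17s: backlog = 0

Answer: 1 1 1 1 1 0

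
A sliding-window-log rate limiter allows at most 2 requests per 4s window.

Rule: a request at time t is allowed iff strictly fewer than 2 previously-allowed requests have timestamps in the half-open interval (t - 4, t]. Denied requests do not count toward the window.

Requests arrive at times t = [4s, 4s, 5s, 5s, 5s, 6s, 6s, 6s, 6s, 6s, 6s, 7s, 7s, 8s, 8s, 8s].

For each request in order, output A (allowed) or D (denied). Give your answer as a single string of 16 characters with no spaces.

Answer: AADDDDDDDDDDDAAD

Derivation:
Tracking allowed requests in the window:
  req#1 t=4s: ALLOW
  req#2 t=4s: ALLOW
  req#3 t=5s: DENY
  req#4 t=5s: DENY
  req#5 t=5s: DENY
  req#6 t=6s: DENY
  req#7 t=6s: DENY
  req#8 t=6s: DENY
  req#9 t=6s: DENY
  req#10 t=6s: DENY
  req#11 t=6s: DENY
  req#12 t=7s: DENY
  req#13 t=7s: DENY
  req#14 t=8s: ALLOW
  req#15 t=8s: ALLOW
  req#16 t=8s: DENY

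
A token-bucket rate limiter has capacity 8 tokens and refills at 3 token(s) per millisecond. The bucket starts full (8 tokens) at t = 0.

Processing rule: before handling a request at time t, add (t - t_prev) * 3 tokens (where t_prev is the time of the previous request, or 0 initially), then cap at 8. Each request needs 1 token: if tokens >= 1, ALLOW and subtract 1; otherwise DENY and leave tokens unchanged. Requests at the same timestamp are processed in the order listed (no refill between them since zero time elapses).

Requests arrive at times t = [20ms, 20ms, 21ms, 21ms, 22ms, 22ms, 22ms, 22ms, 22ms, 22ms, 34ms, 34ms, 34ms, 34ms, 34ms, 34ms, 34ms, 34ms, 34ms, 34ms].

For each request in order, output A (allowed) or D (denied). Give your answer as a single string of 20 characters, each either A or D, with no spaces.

Simulating step by step:
  req#1 t=20ms: ALLOW
  req#2 t=20ms: ALLOW
  req#3 t=21ms: ALLOW
  req#4 t=21ms: ALLOW
  req#5 t=22ms: ALLOW
  req#6 t=22ms: ALLOW
  req#7 t=22ms: ALLOW
  req#8 t=22ms: ALLOW
  req#9 t=22ms: ALLOW
  req#10 t=22ms: ALLOW
  req#11 t=34ms: ALLOW
  req#12 t=34ms: ALLOW
  req#13 t=34ms: ALLOW
  req#14 t=34ms: ALLOW
  req#15 t=34ms: ALLOW
  req#16 t=34ms: ALLOW
  req#17 t=34ms: ALLOW
  req#18 t=34ms: ALLOW
  req#19 t=34ms: DENY
  req#20 t=34ms: DENY

Answer: AAAAAAAAAAAAAAAAAADD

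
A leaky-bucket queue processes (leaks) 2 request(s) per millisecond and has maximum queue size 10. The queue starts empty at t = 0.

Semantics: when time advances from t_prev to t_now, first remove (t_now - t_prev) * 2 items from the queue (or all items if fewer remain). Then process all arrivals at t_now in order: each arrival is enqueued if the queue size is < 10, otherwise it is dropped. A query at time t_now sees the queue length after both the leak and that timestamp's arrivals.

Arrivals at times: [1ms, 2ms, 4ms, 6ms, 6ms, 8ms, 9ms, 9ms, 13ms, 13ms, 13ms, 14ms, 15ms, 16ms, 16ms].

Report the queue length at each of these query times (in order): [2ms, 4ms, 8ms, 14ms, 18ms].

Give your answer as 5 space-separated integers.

Answer: 1 1 1 2 0

Derivation:
Queue lengths at query times:
  query t=2ms: backlog = 1
  query t=4ms: backlog = 1
  query t=8ms: backlog = 1
  query t=14ms: backlog = 2
  query t=18ms: backlog = 0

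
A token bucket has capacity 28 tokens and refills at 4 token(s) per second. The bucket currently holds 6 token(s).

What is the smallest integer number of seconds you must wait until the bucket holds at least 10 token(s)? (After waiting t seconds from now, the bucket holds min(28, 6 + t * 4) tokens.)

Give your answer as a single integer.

Need 6 + t * 4 >= 10, so t >= 4/4.
Smallest integer t = ceil(4/4) = 1.

Answer: 1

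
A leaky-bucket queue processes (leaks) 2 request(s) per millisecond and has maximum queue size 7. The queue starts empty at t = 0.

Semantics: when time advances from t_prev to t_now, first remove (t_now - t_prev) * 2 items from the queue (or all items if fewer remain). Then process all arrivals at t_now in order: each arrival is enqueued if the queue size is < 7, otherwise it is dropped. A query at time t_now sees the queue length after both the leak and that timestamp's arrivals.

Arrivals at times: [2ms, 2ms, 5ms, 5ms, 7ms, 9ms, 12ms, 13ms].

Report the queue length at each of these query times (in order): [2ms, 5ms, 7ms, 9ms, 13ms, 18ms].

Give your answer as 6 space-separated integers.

Answer: 2 2 1 1 1 0

Derivation:
Queue lengths at query times:
  query t=2ms: backlog = 2
  query t=5ms: backlog = 2
  query t=7ms: backlog = 1
  query t=9ms: backlog = 1
  query t=13ms: backlog = 1
  query t=18ms: backlog = 0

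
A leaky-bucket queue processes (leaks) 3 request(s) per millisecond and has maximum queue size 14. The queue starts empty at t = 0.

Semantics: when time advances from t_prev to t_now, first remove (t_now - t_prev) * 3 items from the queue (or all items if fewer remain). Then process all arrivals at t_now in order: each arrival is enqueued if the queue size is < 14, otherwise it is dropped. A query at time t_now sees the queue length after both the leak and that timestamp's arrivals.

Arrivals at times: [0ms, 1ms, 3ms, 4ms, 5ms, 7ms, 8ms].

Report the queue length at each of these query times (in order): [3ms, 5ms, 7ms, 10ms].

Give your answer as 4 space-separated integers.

Queue lengths at query times:
  query t=3ms: backlog = 1
  query t=5ms: backlog = 1
  query t=7ms: backlog = 1
  query t=10ms: backlog = 0

Answer: 1 1 1 0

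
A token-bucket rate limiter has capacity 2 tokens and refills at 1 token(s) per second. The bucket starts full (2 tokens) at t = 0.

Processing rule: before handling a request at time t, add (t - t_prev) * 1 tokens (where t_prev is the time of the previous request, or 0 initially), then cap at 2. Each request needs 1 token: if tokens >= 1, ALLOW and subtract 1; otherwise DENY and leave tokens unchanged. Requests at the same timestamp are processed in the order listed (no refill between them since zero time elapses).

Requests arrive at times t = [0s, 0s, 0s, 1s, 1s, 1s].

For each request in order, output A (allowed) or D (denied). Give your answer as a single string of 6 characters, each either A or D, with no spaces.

Answer: AADADD

Derivation:
Simulating step by step:
  req#1 t=0s: ALLOW
  req#2 t=0s: ALLOW
  req#3 t=0s: DENY
  req#4 t=1s: ALLOW
  req#5 t=1s: DENY
  req#6 t=1s: DENY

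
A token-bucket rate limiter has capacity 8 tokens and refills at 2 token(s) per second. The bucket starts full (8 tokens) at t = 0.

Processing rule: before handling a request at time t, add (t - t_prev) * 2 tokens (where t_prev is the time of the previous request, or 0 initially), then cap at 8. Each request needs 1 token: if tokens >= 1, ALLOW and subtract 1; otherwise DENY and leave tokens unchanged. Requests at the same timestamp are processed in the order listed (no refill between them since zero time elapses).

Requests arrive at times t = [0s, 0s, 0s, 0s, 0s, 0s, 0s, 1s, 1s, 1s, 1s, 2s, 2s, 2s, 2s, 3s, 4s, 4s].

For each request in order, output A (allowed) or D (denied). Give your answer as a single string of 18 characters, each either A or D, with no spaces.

Answer: AAAAAAAAAADAADDAAA

Derivation:
Simulating step by step:
  req#1 t=0s: ALLOW
  req#2 t=0s: ALLOW
  req#3 t=0s: ALLOW
  req#4 t=0s: ALLOW
  req#5 t=0s: ALLOW
  req#6 t=0s: ALLOW
  req#7 t=0s: ALLOW
  req#8 t=1s: ALLOW
  req#9 t=1s: ALLOW
  req#10 t=1s: ALLOW
  req#11 t=1s: DENY
  req#12 t=2s: ALLOW
  req#13 t=2s: ALLOW
  req#14 t=2s: DENY
  req#15 t=2s: DENY
  req#16 t=3s: ALLOW
  req#17 t=4s: ALLOW
  req#18 t=4s: ALLOW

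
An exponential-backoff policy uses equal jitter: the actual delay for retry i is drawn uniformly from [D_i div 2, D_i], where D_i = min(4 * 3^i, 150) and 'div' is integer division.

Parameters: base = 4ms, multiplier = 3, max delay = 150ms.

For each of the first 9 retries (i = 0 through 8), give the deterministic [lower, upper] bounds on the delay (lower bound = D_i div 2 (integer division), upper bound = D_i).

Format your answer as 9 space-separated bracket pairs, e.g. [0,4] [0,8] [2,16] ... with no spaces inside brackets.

Computing bounds per retry:
  i=0: D_i=min(4*3^0,150)=4, bounds=[2,4]
  i=1: D_i=min(4*3^1,150)=12, bounds=[6,12]
  i=2: D_i=min(4*3^2,150)=36, bounds=[18,36]
  i=3: D_i=min(4*3^3,150)=108, bounds=[54,108]
  i=4: D_i=min(4*3^4,150)=150, bounds=[75,150]
  i=5: D_i=min(4*3^5,150)=150, bounds=[75,150]
  i=6: D_i=min(4*3^6,150)=150, bounds=[75,150]
  i=7: D_i=min(4*3^7,150)=150, bounds=[75,150]
  i=8: D_i=min(4*3^8,150)=150, bounds=[75,150]

Answer: [2,4] [6,12] [18,36] [54,108] [75,150] [75,150] [75,150] [75,150] [75,150]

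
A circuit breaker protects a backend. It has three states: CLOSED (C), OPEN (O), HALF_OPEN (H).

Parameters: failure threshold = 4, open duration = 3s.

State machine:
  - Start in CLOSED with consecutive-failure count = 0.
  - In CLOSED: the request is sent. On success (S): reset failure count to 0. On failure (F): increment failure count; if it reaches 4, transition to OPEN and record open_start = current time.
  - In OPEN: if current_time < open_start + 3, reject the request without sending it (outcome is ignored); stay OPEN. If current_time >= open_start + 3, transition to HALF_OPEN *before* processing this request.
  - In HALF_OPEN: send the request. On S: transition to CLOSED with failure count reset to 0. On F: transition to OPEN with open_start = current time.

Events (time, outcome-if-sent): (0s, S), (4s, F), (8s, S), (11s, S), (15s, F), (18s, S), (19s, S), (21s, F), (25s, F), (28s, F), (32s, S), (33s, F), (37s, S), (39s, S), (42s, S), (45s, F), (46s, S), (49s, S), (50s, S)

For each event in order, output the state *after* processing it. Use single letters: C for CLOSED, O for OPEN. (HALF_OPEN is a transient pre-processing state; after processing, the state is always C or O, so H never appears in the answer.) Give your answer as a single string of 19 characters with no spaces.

Answer: CCCCCCCCCCCCCCCCCCC

Derivation:
State after each event:
  event#1 t=0s outcome=S: state=CLOSED
  event#2 t=4s outcome=F: state=CLOSED
  event#3 t=8s outcome=S: state=CLOSED
  event#4 t=11s outcome=S: state=CLOSED
  event#5 t=15s outcome=F: state=CLOSED
  event#6 t=18s outcome=S: state=CLOSED
  event#7 t=19s outcome=S: state=CLOSED
  event#8 t=21s outcome=F: state=CLOSED
  event#9 t=25s outcome=F: state=CLOSED
  event#10 t=28s outcome=F: state=CLOSED
  event#11 t=32s outcome=S: state=CLOSED
  event#12 t=33s outcome=F: state=CLOSED
  event#13 t=37s outcome=S: state=CLOSED
  event#14 t=39s outcome=S: state=CLOSED
  event#15 t=42s outcome=S: state=CLOSED
  event#16 t=45s outcome=F: state=CLOSED
  event#17 t=46s outcome=S: state=CLOSED
  event#18 t=49s outcome=S: state=CLOSED
  event#19 t=50s outcome=S: state=CLOSED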